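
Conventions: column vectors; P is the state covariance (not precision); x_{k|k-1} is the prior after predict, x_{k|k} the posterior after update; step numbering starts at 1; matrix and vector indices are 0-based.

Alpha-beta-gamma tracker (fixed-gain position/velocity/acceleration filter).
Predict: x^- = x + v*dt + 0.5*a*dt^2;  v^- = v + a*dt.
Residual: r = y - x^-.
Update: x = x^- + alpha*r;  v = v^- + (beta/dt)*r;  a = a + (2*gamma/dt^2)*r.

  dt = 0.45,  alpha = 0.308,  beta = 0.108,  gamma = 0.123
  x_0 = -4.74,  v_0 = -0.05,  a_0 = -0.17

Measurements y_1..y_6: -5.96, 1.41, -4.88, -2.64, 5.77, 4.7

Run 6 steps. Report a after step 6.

a_post = 7.3027

step 1: x_pred=-4.7797  r=-1.1803  x^+=-5.1432  v^+=-0.4098  a^+=-1.6038
step 2: x_pred=-5.4900  r=6.9000  x^+=-3.3648  v^+=0.5245  a^+=6.7784
step 3: x_pred=-2.4425  r=-2.4375  x^+=-3.1932  v^+=2.9898  a^+=3.8173
step 4: x_pred=-1.4613  r=-1.1787  x^+=-1.8244  v^+=4.4247  a^+=2.3854
step 5: x_pred=0.4083  r=5.3617  x^+=2.0597  v^+=6.7849  a^+=8.8989
step 6: x_pred=6.0139  r=-1.3139  x^+=5.6092  v^+=10.4741  a^+=7.3027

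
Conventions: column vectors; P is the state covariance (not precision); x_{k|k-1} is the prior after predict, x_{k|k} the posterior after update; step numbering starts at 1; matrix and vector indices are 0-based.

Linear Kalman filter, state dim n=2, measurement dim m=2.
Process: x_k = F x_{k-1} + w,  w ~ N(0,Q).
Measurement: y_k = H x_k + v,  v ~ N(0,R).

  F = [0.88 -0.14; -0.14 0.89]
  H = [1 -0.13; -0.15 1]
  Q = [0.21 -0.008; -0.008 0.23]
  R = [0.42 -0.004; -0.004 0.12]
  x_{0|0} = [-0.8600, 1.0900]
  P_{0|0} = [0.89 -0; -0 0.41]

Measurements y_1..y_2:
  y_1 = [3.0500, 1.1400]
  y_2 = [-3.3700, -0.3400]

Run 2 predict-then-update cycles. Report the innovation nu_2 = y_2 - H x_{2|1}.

innov = [-4.6535, -0.9733]

step 1: x^-=[-0.9094, 1.0905]  P^-=[0.9073 -0.1687; -0.1687 0.5722]  S=[1.3808 -0.3865; -0.3865 0.7632]  K=[0.6538 -0.0683; 0.0502 0.8083]  nu=[4.1012, -0.0869]  x^+=[1.7780, 1.2260]  P^+=[0.2789 0.0310; 0.0310 0.1014]
step 2: x^-=[1.3930, 0.8422]  P^-=[0.4203 -0.0301; -0.0301 0.3081]  S=[0.8534 -0.1378; -0.1378 0.4466]  K=[0.4878 -0.0581; 0.0324 0.7100]  nu=[-4.6535, -0.9733]  x^+=[-0.8203, 0.0002]  P^+=[0.2080 0.0223; 0.0223 0.0884]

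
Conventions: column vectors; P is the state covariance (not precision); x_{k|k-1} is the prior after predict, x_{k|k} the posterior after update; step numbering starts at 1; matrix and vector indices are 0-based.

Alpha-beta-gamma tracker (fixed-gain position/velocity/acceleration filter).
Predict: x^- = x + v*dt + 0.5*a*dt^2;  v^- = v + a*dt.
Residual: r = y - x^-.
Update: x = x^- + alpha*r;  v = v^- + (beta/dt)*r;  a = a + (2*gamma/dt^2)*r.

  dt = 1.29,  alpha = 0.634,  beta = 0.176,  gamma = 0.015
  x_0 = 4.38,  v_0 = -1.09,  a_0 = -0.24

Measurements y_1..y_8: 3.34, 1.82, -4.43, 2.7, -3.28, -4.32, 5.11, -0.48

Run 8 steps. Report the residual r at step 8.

resid = -0.8575

step 1: x_pred=2.7742  r=0.5658  x^+=3.1329  v^+=-1.3224  a^+=-0.2298
step 2: x_pred=1.2358  r=0.5842  x^+=1.6062  v^+=-1.5391  a^+=-0.2193
step 3: x_pred=-0.5618  r=-3.8682  x^+=-3.0142  v^+=-2.3498  a^+=-0.2890
step 4: x_pred=-6.2859  r=8.9859  x^+=-0.5888  v^+=-1.4966  a^+=-0.1270
step 5: x_pred=-2.6251  r=-0.6549  x^+=-3.0403  v^+=-1.7498  a^+=-0.1388
step 6: x_pred=-5.4130  r=1.0930  x^+=-4.7201  v^+=-1.7797  a^+=-0.1191
step 7: x_pred=-7.1150  r=12.2250  x^+=0.6356  v^+=-0.2655  a^+=0.1013
step 8: x_pred=0.3775  r=-0.8575  x^+=-0.1662  v^+=-0.2518  a^+=0.0858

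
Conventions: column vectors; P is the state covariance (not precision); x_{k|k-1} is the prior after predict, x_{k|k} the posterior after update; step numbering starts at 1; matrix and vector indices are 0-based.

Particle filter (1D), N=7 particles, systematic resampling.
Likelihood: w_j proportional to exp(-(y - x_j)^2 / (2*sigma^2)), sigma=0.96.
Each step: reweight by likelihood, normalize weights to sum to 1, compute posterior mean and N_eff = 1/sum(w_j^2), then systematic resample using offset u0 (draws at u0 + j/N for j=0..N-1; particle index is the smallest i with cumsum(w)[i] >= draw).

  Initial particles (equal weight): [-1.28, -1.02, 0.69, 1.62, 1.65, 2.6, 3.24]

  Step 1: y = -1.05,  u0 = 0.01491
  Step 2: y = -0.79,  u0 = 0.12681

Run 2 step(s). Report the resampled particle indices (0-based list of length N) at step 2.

step 1: w=[0.4406, 0.4532, 0.0877, 0.0095, 0.0087, 0.0003, 0.0000]  mean=-0.9350  Neff=2.4549  idx=[0, 0, 0, 1, 1, 1, 1]
step 2: w=[0.1346, 0.1346, 0.1346, 0.1490, 0.1490, 0.1490, 0.1490]  mean=-1.1250  Neff=6.9826  idx=[0, 2, 3, 4, 4, 5, 6]

resampled_idx = [0, 2, 3, 4, 4, 5, 6]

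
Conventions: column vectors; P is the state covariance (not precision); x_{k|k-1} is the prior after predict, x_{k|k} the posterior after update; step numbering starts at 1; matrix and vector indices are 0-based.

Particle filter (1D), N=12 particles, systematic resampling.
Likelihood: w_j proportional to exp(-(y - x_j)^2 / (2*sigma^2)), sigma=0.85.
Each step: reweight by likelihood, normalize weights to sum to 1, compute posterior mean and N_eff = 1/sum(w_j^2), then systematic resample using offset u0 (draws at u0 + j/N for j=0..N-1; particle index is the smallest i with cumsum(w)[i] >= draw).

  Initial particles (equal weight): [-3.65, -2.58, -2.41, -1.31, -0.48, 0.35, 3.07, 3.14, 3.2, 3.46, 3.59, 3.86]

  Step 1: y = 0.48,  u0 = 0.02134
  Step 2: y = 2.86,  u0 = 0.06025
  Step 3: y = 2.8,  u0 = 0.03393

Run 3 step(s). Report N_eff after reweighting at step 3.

step 1: w=[0.0000, 0.0009, 0.0019, 0.0657, 0.3189, 0.5964, 0.0058, 0.0045, 0.0036, 0.0013, 0.0007, 0.0002]  mean=0.0143  Neff=2.1655  idx=[3, 4, 4, 4, 4, 5, 5, 5, 5, 5, 5, 5]
step 2: w=[0.0001, 0.0049, 0.0049, 0.0049, 0.0049, 0.1401, 0.1401, 0.1401, 0.1401, 0.1401, 0.1401, 0.1401]  mean=0.3337  Neff=7.2765  idx=[5, 5, 6, 7, 7, 8, 8, 9, 10, 10, 11, 11]
step 3: w=[0.0833, 0.0833, 0.0833, 0.0833, 0.0833, 0.0833, 0.0833, 0.0833, 0.0833, 0.0833, 0.0833, 0.0833]  mean=0.3500  Neff=12.0000  idx=[0, 1, 2, 3, 4, 5, 6, 7, 8, 9, 10, 11]

N_eff = 12.0000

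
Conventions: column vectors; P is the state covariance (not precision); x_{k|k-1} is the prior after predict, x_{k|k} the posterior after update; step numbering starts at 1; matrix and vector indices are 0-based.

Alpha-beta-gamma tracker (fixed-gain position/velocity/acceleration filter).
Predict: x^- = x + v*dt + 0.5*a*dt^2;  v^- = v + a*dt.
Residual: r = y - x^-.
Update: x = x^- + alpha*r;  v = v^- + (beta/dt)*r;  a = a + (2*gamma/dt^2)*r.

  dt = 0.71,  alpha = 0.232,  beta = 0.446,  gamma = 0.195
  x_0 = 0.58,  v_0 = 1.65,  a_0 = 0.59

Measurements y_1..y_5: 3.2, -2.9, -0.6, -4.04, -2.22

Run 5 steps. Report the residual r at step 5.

step 1: x_pred=1.9002  r=1.2998  x^+=2.2018  v^+=2.8854  a^+=1.5956
step 2: x_pred=4.6526  r=-7.5526  x^+=2.9004  v^+=-0.7260  a^+=-4.2475
step 3: x_pred=1.3143  r=-1.9143  x^+=0.8702  v^+=-4.9442  a^+=-5.7285
step 4: x_pred=-4.0841  r=0.0441  x^+=-4.0739  v^+=-8.9838  a^+=-5.6944
step 5: x_pred=-11.8876  r=9.6676  x^+=-9.6447  v^+=-6.9539  a^+=1.7850

resid = 9.6676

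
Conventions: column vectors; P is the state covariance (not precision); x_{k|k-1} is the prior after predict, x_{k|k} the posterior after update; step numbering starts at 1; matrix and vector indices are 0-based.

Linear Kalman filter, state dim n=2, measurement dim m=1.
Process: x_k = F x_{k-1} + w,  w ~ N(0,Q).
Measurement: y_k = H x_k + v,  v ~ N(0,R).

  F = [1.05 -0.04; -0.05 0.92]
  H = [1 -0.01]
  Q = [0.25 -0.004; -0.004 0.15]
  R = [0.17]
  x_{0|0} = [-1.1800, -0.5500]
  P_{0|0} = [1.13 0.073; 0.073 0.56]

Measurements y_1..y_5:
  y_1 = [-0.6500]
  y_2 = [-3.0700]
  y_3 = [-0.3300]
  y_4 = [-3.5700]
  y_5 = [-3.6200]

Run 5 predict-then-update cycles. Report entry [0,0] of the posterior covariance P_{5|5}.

step 1: x^-=[-1.2170, -0.4470]  P^-=[1.4906 -0.0133; -0.0133 0.6201]  S=[1.6609]  K=[0.8975; -0.0117]  nu=[0.5625]  x^+=[-0.7121, -0.4536]  P^+=[0.1526 0.0042; 0.0042 0.6199]
step 2: x^-=[-0.7296, -0.3817]  P^-=[0.4189 -0.0308; -0.0308 0.6746]  S=[0.5896]  K=[0.7110; -0.0636]  nu=[-2.3442]  x^+=[-2.3964, -0.2326]  P^+=[0.1208 -0.0041; -0.0041 0.6723]
step 3: x^-=[-2.5069, -0.0942]  P^-=[0.3846 -0.0390; -0.0390 0.7197]  S=[0.5555]  K=[0.6931; -0.0832]  nu=[2.1760]  x^+=[-0.9987, -0.2753]  P^+=[0.1178 -0.0070; -0.0070 0.7158]
step 4: x^-=[-1.0376, -0.2033]  P^-=[0.3816 -0.0433; -0.0433 0.7568]  S=[0.5525]  K=[0.6914; -0.0921]  nu=[-2.5344]  x^+=[-2.7899, 0.0300]  P^+=[0.1175 -0.0081; -0.0081 0.7521]
step 5: x^-=[-2.9306, 0.1671]  P^-=[0.3814 -0.0457; -0.0457 0.7876]  S=[0.5524]  K=[0.6913; -0.0970]  nu=[-0.6878]  x^+=[-3.4060, 0.2338]  P^+=[0.1174 -0.0087; -0.0087 0.7825]

P_post[0,0] = 0.1174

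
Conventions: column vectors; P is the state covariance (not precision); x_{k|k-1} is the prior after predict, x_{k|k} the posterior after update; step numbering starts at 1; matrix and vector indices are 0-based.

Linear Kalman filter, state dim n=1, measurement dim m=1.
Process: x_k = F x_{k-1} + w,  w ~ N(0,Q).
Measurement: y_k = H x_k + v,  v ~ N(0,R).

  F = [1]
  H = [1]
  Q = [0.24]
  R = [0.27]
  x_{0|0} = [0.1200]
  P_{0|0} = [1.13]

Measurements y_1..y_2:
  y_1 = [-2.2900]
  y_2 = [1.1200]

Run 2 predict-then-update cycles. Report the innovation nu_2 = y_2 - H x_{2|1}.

innov = [3.0132]

step 1: x^-=[0.1200]  P^-=[1.3700]  S=[1.6400]  K=[0.8354]  nu=[-2.4100]  x^+=[-1.8932]  P^+=[0.2255]
step 2: x^-=[-1.8932]  P^-=[0.4655]  S=[0.7355]  K=[0.6329]  nu=[3.0132]  x^+=[0.0139]  P^+=[0.1709]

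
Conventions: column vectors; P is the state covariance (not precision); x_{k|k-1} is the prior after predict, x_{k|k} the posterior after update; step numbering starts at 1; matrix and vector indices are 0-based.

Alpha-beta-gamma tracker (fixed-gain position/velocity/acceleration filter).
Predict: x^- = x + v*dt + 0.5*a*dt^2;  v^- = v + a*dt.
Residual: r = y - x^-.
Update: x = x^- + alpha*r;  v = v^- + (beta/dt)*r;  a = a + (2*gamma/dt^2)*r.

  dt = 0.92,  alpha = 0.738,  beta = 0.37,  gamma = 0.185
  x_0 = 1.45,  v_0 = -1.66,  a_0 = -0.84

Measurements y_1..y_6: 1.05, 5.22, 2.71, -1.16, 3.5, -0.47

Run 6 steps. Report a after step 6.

a_post = -1.6962

step 1: x_pred=-0.4327  r=1.4827  x^+=0.6615  v^+=-1.8365  a^+=-0.1918
step 2: x_pred=-1.1092  r=6.3292  x^+=3.5617  v^+=0.5325  a^+=2.5749
step 3: x_pred=5.1413  r=-2.4313  x^+=3.3470  v^+=1.9236  a^+=1.5121
step 4: x_pred=5.7566  r=-6.9166  x^+=0.6522  v^+=0.5330  a^+=-1.5115
step 5: x_pred=0.5029  r=2.9971  x^+=2.7148  v^+=0.3478  a^+=-0.2013
step 6: x_pred=2.9496  r=-3.4196  x^+=0.4259  v^+=-1.2126  a^+=-1.6962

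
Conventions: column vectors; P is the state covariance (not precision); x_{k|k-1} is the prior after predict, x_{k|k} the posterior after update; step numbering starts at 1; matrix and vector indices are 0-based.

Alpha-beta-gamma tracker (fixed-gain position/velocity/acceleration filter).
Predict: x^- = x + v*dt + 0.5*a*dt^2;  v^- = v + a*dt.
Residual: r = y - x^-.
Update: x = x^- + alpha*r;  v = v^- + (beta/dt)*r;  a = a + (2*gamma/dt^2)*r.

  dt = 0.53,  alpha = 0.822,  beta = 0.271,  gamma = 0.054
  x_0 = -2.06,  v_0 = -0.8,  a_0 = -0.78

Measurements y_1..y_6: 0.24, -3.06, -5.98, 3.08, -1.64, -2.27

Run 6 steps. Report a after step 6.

a_post = -0.0219

step 1: x_pred=-2.5936  r=2.8336  x^+=-0.2644  v^+=0.2355  a^+=0.3094
step 2: x_pred=-0.0961  r=-2.9639  x^+=-2.5324  v^+=-1.1160  a^+=-0.8301
step 3: x_pred=-3.2405  r=-2.7395  x^+=-5.4924  v^+=-2.9567  a^+=-1.8834
step 4: x_pred=-7.3240  r=10.4040  x^+=1.2281  v^+=1.3648  a^+=2.1167
step 5: x_pred=2.2487  r=-3.8887  x^+=-0.9478  v^+=0.4983  a^+=0.6216
step 6: x_pred=-0.5964  r=-1.6736  x^+=-1.9721  v^+=-0.0280  a^+=-0.0219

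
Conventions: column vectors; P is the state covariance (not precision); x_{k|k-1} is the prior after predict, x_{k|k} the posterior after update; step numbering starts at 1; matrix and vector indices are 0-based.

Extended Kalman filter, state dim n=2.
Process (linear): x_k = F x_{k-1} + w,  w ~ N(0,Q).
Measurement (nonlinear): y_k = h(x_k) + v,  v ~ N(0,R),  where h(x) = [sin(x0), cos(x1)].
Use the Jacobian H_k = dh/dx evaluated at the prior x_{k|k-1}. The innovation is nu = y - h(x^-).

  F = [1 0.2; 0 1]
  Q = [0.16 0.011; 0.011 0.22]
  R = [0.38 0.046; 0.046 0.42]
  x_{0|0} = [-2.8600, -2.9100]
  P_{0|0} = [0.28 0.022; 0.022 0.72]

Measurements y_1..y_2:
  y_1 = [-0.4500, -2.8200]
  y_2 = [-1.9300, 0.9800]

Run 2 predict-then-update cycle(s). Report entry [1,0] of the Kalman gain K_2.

step 1: x^-=[-3.4420, -2.9100]  P^-=[0.4776 0.1770; 0.1770 0.9400]  H_jac=[-0.9552 0.0000; 0.0000 0.2295]  S=[0.8158 0.0072; 0.0072 0.4695]  K=[-0.5601 0.0951; -0.2113 0.4628]  nu=[-0.7459, -1.8467]  x^+=[-3.1999, -3.6069]  P^+=[0.2182 0.0618; 0.0618 0.8044]
step 2: x^-=[-3.9213, -3.6069]  P^-=[0.4351 0.2337; 0.2337 1.0244]  H_jac=[-0.7111 0.0000; 0.0000 -0.4487]  S=[0.6001 0.1206; 0.1206 0.6263]  K=[-0.5014 -0.0709; -0.1347 -0.7081]  nu=[-2.6330, 1.8737]  x^+=[-2.7338, -4.5791]  P^+=[0.2725 0.1178; 0.1178 0.6765]

K[1,0] = -0.1347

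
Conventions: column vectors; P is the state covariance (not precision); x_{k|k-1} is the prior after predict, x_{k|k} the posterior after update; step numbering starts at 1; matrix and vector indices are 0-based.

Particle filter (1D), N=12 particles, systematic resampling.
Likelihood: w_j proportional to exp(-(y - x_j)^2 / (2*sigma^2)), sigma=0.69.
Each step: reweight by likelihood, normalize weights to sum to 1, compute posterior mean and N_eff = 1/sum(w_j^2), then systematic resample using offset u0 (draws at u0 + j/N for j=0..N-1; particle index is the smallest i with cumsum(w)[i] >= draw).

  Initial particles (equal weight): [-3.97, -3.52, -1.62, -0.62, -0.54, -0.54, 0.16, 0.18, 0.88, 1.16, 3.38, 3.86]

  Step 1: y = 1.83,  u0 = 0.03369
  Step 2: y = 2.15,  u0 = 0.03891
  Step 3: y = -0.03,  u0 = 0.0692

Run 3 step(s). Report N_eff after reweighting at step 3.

N_eff = 10.0436

step 1: w=[0.0000, 0.0000, 0.0000, 0.0015, 0.0022, 0.0022, 0.0437, 0.0469, 0.3169, 0.5102, 0.0656, 0.0108]  mean=1.1461  Neff=2.7080  idx=[6, 8, 8, 8, 8, 9, 9, 9, 9, 9, 9, 10]
step 2: w=[0.0050, 0.0593, 0.0593, 0.0593, 0.0593, 0.1153, 0.1153, 0.1153, 0.1153, 0.1153, 0.1153, 0.0659]  mean=1.2348  Neff=10.1829  idx=[1, 2, 4, 5, 6, 6, 7, 8, 9, 9, 10, 11]
step 3: w=[0.1367, 0.1367, 0.1367, 0.0737, 0.0737, 0.0737, 0.0737, 0.0737, 0.0737, 0.0737, 0.0737, 0.0000]  mean=1.0452  Neff=10.0436  idx=[0, 1, 1, 2, 2, 4, 5, 6, 7, 8, 9, 10]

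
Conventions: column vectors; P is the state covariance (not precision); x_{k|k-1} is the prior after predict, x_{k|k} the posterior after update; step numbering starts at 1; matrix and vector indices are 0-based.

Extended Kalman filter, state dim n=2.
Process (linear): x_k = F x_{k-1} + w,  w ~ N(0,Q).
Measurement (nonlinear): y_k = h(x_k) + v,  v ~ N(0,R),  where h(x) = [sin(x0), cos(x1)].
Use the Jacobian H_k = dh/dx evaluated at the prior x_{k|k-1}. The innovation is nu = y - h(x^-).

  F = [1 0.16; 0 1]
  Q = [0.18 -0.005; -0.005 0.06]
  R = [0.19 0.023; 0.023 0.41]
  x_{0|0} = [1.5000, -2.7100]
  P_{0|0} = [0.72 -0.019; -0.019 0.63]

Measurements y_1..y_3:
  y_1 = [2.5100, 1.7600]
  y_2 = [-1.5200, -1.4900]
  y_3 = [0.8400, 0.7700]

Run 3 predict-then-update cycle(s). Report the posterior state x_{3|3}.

step 1: x^-=[1.0664, -2.7100]  P^-=[0.9100 0.0768; 0.0768 0.6900]  H_jac=[0.4833 0.0000; 0.0000 0.4183]  S=[0.4025 0.0385; 0.0385 0.5307]  K=[1.0944 -0.0189; 0.0404 0.5409]  nu=[1.6345, 2.6683]  x^+=[2.8047, -1.2006]  P^+=[0.4293 0.0416; 0.0416 0.5324]
step 2: x^-=[2.6126, -1.2006]  P^-=[0.6363 0.1218; 0.1218 0.5924]  H_jac=[-0.8633 0.0000; 0.0000 0.9323]  S=[0.6643 -0.0750; -0.0750 0.9248]  K=[-0.8206 0.0562; -0.0917 0.5897]  nu=[-2.0246, -1.8518]  x^+=[4.1701, -2.1069]  P^+=[0.1791 0.0045; 0.0045 0.2571]
step 3: x^-=[3.8329, -2.1069]  P^-=[0.3671 0.0406; 0.0406 0.3171]  H_jac=[-0.7704 0.0000; 0.0000 0.8597]  S=[0.4079 -0.0039; -0.0039 0.6443]  K=[-0.6929 0.0500; -0.0727 0.4226]  nu=[1.4776, 1.2808]  x^+=[2.8731, -1.6730]  P^+=[0.1694 0.0053; 0.0053 0.1996]

x_post = [2.8731, -1.6730]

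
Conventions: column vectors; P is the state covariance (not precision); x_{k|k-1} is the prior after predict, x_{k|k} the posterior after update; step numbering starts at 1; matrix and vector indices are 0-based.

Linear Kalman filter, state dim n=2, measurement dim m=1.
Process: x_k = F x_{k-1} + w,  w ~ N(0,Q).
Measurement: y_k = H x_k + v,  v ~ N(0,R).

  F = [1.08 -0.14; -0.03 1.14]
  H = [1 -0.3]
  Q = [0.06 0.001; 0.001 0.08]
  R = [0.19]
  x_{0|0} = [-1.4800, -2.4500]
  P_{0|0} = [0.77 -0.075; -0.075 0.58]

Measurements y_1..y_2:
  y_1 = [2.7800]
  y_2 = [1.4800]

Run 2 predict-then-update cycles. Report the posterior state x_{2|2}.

step 1: x^-=[-1.2554, -2.7486]  P^-=[0.9922 -0.2092; -0.2092 0.8396]  S=[1.3832]  K=[0.7626; -0.3333]  nu=[3.2108]  x^+=[1.1933, -3.8188]  P^+=[0.1876 0.1424; 0.1424 0.6859]
step 2: x^-=[1.8234, -4.3892]  P^-=[0.2492 0.0614; 0.0614 0.9618]  S=[0.4889]  K=[0.4720; -0.4645]  nu=[-1.6602]  x^+=[1.0397, -3.6180]  P^+=[0.1403 0.1686; 0.1686 0.8563]

x_post = [1.0397, -3.6180]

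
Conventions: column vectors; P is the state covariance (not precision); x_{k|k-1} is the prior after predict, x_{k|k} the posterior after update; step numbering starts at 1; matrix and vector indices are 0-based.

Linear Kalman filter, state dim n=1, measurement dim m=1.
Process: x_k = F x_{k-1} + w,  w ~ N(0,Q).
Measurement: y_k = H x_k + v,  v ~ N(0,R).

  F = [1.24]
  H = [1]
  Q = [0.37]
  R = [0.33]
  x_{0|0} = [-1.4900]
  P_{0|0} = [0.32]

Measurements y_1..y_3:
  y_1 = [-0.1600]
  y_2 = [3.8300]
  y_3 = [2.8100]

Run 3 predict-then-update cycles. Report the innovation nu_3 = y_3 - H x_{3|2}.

step 1: x^-=[-1.8476]  P^-=[0.8620]  S=[1.1920]  K=[0.7232]  nu=[1.6876]  x^+=[-0.6272]  P^+=[0.2386]
step 2: x^-=[-0.7777]  P^-=[0.7369]  S=[1.0669]  K=[0.6907]  nu=[4.6077]  x^+=[2.4048]  P^+=[0.2279]
step 3: x^-=[2.9820]  P^-=[0.7205]  S=[1.0505]  K=[0.6859]  nu=[-0.1720]  x^+=[2.8640]  P^+=[0.2263]

innov = [-0.1720]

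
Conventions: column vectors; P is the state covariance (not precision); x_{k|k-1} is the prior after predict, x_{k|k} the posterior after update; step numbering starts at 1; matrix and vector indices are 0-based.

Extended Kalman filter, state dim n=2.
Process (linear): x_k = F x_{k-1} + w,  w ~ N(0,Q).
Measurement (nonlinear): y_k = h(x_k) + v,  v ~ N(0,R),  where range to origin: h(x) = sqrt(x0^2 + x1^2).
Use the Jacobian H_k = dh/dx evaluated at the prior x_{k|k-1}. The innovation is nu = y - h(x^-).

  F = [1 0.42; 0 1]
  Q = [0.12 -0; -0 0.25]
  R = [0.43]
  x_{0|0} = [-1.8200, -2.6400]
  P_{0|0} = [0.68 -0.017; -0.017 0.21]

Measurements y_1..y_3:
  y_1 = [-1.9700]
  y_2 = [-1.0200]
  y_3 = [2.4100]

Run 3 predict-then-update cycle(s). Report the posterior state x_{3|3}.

x_post = [0.9606, 1.2795]

step 1: x^-=[-2.9288, -2.6400]  P^-=[0.8228 0.0712; 0.0712 0.4600]  H_jac=[-0.7428 -0.6695]  S=[1.1610]  K=[-0.5675; -0.3108]  nu=[-5.9130]  x^+=[0.4266, -0.8020]  P^+=[0.4489 -0.1336; -0.1336 0.3478]
step 2: x^-=[0.0898, -0.8020]  P^-=[0.5181 0.0125; 0.0125 0.5978]  H_jac=[0.1113 -0.9938]  S=[1.0241]  K=[0.0441; -0.5788]  nu=[-1.8270]  x^+=[0.0091, 0.2555]  P^+=[0.5161 0.0387; 0.0387 0.2548]
step 3: x^-=[0.1164, 0.2555]  P^-=[0.7135 0.1457; 0.1457 0.5048]  H_jac=[0.4147 0.9100]  S=[1.0806]  K=[0.3965; 0.4810]  nu=[2.1293]  x^+=[0.9606, 1.2795]  P^+=[0.5436 -0.0604; -0.0604 0.2548]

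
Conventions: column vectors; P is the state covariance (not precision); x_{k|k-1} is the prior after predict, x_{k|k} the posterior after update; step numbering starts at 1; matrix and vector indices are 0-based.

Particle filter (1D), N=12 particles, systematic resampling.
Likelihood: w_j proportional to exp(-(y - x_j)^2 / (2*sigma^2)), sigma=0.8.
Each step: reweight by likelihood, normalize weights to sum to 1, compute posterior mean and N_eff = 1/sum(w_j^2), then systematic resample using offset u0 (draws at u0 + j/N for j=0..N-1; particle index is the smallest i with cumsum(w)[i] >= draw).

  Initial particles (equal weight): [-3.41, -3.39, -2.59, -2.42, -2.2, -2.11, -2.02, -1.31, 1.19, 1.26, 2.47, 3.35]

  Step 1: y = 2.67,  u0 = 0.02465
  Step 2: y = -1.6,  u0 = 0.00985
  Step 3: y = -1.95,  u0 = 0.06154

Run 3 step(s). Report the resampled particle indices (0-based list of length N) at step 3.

resampled_idx = [0, 1, 2, 3, 4, 5, 5, 6, 7, 9, 10, 11]

step 1: w=[0.0000, 0.0000, 0.0000, 0.0000, 0.0000, 0.0000, 0.0000, 0.0000, 0.0878, 0.1028, 0.4709, 0.3385]  mean=2.5312  Neff=2.8199  idx=[8, 9, 10, 10, 10, 10, 10, 10, 11, 11, 11, 11]
step 2: w=[0.5745, 0.4218, 0.0006, 0.0006, 0.0006, 0.0006, 0.0006, 0.0006, 0.0000, 0.0000, 0.0000, 0.0000]  mean=1.2242  Neff=1.9683  idx=[0, 0, 0, 0, 0, 0, 0, 1, 1, 1, 1, 1]
step 3: w=[0.0949, 0.0949, 0.0949, 0.0949, 0.0949, 0.0949, 0.0949, 0.0671, 0.0671, 0.0671, 0.0671, 0.0671]  mean=1.2135  Neff=11.6828  idx=[0, 1, 2, 3, 4, 5, 5, 6, 7, 9, 10, 11]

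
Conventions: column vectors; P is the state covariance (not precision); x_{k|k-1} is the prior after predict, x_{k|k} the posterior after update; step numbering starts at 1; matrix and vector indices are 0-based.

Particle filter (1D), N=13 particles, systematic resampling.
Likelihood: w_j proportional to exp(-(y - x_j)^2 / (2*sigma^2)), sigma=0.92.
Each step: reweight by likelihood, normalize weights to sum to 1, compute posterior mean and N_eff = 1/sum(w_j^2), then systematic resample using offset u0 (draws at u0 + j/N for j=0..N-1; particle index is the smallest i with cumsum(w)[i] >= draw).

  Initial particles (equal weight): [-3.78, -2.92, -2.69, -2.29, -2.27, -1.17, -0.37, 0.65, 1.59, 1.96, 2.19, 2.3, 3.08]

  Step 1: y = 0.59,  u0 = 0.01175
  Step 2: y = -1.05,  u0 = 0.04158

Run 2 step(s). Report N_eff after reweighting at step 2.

step 1: w=[0.0000, 0.0002, 0.0006, 0.0024, 0.0026, 0.0524, 0.1893, 0.3257, 0.1808, 0.1077, 0.0719, 0.0580, 0.0084]  mean=0.8820  Neff=5.0618  idx=[5, 6, 6, 6, 7, 7, 7, 7, 8, 8, 9, 9, 11]
step 2: w=[0.2452, 0.1882, 0.1882, 0.1882, 0.0449, 0.0449, 0.0449, 0.0449, 0.0040, 0.0040, 0.0012, 0.0012, 0.0003]  mean=-0.3610  Neff=5.7311  idx=[0, 0, 0, 1, 1, 1, 2, 2, 3, 3, 4, 5, 7]

N_eff = 5.7311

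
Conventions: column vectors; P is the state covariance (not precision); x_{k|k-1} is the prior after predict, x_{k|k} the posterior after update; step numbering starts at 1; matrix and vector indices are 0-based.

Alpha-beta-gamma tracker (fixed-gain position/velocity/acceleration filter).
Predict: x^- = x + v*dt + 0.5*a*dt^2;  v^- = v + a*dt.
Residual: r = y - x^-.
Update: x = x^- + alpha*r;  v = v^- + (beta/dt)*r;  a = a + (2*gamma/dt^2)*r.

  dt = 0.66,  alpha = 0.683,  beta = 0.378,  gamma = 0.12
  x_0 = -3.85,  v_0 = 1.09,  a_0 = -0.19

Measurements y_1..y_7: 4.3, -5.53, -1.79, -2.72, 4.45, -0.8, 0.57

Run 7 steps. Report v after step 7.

v_post = 0.9023

step 1: x_pred=-3.1720  r=7.4720  x^+=1.9314  v^+=5.2440  a^+=3.9268
step 2: x_pred=6.2477  r=-11.7777  x^+=-1.7965  v^+=1.0903  a^+=-2.5623
step 3: x_pred=-1.6349  r=-0.1551  x^+=-1.7408  v^+=-0.6896  a^+=-2.6477
step 4: x_pred=-2.7727  r=0.0527  x^+=-2.7367  v^+=-2.4069  a^+=-2.6187
step 5: x_pred=-4.8956  r=9.3456  x^+=1.4874  v^+=1.2172  a^+=2.5304
step 6: x_pred=2.8419  r=-3.6419  x^+=0.3545  v^+=0.8015  a^+=0.5238
step 7: x_pred=0.9975  r=-0.4275  x^+=0.7055  v^+=0.9023  a^+=0.2883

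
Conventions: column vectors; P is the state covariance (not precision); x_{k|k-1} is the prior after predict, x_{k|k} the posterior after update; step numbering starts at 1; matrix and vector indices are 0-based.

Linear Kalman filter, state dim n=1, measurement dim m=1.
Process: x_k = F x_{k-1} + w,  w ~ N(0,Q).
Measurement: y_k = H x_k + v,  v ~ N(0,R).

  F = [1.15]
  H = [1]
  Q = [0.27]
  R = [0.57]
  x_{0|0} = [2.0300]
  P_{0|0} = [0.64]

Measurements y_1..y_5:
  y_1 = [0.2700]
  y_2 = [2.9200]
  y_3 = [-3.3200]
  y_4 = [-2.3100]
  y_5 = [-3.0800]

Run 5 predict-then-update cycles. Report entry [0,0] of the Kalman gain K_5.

step 1: x^-=[2.3345]  P^-=[1.1164]  S=[1.6864]  K=[0.6620]  nu=[-2.0645]  x^+=[0.9678]  P^+=[0.3773]
step 2: x^-=[1.1130]  P^-=[0.7690]  S=[1.3390]  K=[0.5743]  nu=[1.8070]  x^+=[2.1508]  P^+=[0.3274]
step 3: x^-=[2.4734]  P^-=[0.7029]  S=[1.2729]  K=[0.5522]  nu=[-5.7934]  x^+=[-0.7258]  P^+=[0.3148]
step 4: x^-=[-0.8347]  P^-=[0.6863]  S=[1.2563]  K=[0.5463]  nu=[-1.4753]  x^+=[-1.6406]  P^+=[0.3114]
step 5: x^-=[-1.8867]  P^-=[0.6818]  S=[1.2518]  K=[0.5447]  nu=[-1.1933]  x^+=[-2.5366]  P^+=[0.3105]

K[0,0] = 0.5447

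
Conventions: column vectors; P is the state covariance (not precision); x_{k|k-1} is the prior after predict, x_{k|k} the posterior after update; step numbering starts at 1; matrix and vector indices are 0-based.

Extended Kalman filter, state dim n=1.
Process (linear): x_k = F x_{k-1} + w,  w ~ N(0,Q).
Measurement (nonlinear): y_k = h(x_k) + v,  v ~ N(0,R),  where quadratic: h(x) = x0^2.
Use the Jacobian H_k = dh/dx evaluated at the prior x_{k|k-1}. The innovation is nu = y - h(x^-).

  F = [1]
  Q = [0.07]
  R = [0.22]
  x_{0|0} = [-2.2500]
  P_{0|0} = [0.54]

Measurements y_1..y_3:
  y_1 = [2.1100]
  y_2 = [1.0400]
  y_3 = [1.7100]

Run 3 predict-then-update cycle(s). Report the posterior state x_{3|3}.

x_post = [-1.2856]

step 1: x^-=[-2.2500]  P^-=[0.6100]  H_jac=[-4.5000]  S=[12.5725]  K=[-0.2183]  nu=[-2.9525]  x^+=[-1.6054]  P^+=[0.0107]
step 2: x^-=[-1.6054]  P^-=[0.0807]  H_jac=[-3.2107]  S=[1.0517]  K=[-0.2463]  nu=[-1.5372]  x^+=[-1.2268]  P^+=[0.0169]
step 3: x^-=[-1.2268]  P^-=[0.0869]  H_jac=[-2.4535]  S=[0.7430]  K=[-0.2869]  nu=[0.2051]  x^+=[-1.2856]  P^+=[0.0257]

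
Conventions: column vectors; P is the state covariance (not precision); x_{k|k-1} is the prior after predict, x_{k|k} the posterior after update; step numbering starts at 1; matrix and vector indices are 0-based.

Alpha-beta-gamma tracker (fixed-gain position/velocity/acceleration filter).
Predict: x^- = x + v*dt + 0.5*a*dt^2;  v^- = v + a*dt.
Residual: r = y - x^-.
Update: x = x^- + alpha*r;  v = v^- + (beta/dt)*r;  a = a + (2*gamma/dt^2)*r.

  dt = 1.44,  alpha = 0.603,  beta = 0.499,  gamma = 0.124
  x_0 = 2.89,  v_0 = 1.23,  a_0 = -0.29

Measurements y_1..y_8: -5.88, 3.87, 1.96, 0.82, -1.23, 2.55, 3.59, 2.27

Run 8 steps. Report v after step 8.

v_post = 0.6852

step 1: x_pred=4.3605  r=-10.2405  x^+=-1.8145  v^+=-2.7362  a^+=-1.5148
step 2: x_pred=-7.3252  r=11.1952  x^+=-0.5745  v^+=-1.0380  a^+=-0.1758
step 3: x_pred=-2.2516  r=4.2116  x^+=0.2880  v^+=0.1682  a^+=0.3279
step 4: x_pred=0.8702  r=-0.0502  x^+=0.8399  v^+=0.6230  a^+=0.3219
step 5: x_pred=2.0707  r=-3.3007  x^+=0.0804  v^+=-0.0573  a^+=-0.0729
step 6: x_pred=-0.0778  r=2.6278  x^+=1.5068  v^+=0.7483  a^+=0.2414
step 7: x_pred=2.8346  r=0.7554  x^+=3.2901  v^+=1.3577  a^+=0.3317
step 8: x_pred=5.5891  r=-3.3191  x^+=3.5877  v^+=0.6852  a^+=-0.0652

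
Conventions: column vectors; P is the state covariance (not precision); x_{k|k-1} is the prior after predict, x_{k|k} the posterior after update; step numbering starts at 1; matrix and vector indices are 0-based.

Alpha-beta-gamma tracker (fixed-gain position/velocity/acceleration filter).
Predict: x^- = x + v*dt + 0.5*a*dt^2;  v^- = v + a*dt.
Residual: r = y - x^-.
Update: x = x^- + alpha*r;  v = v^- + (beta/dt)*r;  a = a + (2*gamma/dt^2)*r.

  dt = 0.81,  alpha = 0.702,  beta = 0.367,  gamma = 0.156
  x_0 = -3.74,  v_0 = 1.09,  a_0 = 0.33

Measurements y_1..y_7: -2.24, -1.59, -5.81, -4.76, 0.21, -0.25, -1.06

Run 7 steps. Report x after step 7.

x_post = -0.4006

step 1: x_pred=-2.7488  r=0.5088  x^+=-2.3916  v^+=1.5879  a^+=0.5720
step 2: x_pred=-0.9178  r=-0.6722  x^+=-1.3897  v^+=1.7466  a^+=0.2523
step 3: x_pred=0.1078  r=-5.9178  x^+=-4.0465  v^+=-0.7303  a^+=-2.5618
step 4: x_pred=-5.4784  r=0.7184  x^+=-4.9741  v^+=-2.4799  a^+=-2.2202
step 5: x_pred=-7.7111  r=7.9211  x^+=-2.1505  v^+=-0.6892  a^+=1.5466
step 6: x_pred=-2.2014  r=1.9514  x^+=-0.8315  v^+=1.4477  a^+=2.4746
step 7: x_pred=1.1529  r=-2.2129  x^+=-0.4006  v^+=2.4494  a^+=1.4223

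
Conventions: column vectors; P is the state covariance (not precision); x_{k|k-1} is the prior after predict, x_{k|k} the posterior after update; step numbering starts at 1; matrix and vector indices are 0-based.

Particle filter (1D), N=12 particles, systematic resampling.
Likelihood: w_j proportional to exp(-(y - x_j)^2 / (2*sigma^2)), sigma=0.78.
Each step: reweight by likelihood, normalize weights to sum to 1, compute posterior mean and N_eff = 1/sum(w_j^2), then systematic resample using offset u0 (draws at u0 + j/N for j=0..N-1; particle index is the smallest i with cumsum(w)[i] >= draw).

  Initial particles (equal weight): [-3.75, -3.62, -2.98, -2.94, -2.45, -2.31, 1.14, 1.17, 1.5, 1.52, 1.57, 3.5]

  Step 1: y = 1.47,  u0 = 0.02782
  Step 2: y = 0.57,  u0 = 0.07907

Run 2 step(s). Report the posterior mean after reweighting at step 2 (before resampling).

step 1: w=[0.0000, 0.0000, 0.0000, 0.0000, 0.0000, 0.0000, 0.1879, 0.1909, 0.2054, 0.2051, 0.2038, 0.0070]  mean=1.4016  Neff=5.0616  idx=[6, 6, 7, 7, 7, 8, 8, 9, 9, 9, 10, 10]
step 2: w=[0.1085, 0.1085, 0.1055, 0.1055, 0.1055, 0.0696, 0.0696, 0.0675, 0.0675, 0.0675, 0.0623, 0.0623]  mean=1.3302  Neff=11.3532  idx=[0, 1, 2, 3, 3, 4, 5, 6, 8, 9, 10, 11]

post_mean = 1.3302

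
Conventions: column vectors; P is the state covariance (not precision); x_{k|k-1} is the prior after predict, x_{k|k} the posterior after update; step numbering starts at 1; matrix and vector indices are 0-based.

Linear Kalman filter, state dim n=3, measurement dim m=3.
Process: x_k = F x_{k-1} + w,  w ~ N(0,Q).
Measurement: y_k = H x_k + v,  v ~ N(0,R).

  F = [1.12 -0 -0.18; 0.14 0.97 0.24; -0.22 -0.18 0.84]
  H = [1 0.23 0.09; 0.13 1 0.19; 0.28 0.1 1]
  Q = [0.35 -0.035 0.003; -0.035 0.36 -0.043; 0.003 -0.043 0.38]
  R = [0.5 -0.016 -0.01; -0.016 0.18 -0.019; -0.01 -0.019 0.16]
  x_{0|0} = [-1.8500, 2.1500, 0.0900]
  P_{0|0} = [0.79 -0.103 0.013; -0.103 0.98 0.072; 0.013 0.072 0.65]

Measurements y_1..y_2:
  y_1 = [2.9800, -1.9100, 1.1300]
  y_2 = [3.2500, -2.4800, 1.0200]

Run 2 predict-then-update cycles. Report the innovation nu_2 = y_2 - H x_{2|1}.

step 1: x^-=[-2.0882, 1.8481, 0.0956]  P^-=[1.3568 -0.0605 -0.2541; -0.0605 1.3414 -0.0264; -0.2541 -0.0264 0.8739]  S=[1.8602 0.3668 0.2026; 0.3668 1.5376 0.2394; 0.2026 0.2394 1.0027]  K=[0.7354 -0.1318 0.0023; -0.0307 0.8894 -0.1156; -0.1857 -0.0171 0.8395]  nu=[4.6345, -3.5048, 1.4343]  x^+=[1.7850, -1.5770, 0.4991]  P^+=[0.3948 -0.0663 -0.1084; -0.0663 0.1779 -0.0343; -0.1084 -0.0343 0.1703]
step 2: x^-=[1.9094, -1.1600, 0.3104]  P^-=[0.8944 -0.0729 -0.2140; -0.0729 0.5037 -0.0696; -0.2140 -0.0696 0.5702]  S=[1.3507 0.0984 0.0553; 0.0984 0.6634 0.0408; 0.0553 0.0408 0.6675]  K=[0.6423 -0.0908 -0.0040; -0.0221 0.7346 -0.1024; -0.1633 -0.0065 0.7680]  nu=[1.5795, -1.6272, 0.2909]  x^+=[3.0704, -2.4200, 0.2866]  P^+=[0.3435 -0.0529 -0.0962; -0.0529 0.1471 -0.0300; -0.0962 -0.0300 0.1546]

innov = [1.5795, -1.6272, 0.2909]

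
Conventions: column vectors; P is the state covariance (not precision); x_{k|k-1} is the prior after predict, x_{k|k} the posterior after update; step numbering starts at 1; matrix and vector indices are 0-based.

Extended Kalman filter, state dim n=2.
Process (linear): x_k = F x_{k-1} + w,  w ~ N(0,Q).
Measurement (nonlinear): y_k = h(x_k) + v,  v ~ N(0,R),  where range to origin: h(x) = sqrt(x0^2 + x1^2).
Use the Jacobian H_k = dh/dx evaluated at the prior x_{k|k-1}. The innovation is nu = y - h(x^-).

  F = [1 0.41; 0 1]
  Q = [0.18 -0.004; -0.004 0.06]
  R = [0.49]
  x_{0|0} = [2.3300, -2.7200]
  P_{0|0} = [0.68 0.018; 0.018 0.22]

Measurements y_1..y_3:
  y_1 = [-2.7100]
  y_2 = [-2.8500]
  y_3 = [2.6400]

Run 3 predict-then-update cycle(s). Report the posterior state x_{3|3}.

x_post = [2.3263, 0.0241]

step 1: x^-=[1.2148, -2.7200]  P^-=[0.9117 0.1042; 0.1042 0.2800]  H_jac=[0.4078 -0.9131]  S=[0.7975]  K=[0.3469; -0.2673]  nu=[-5.6889]  x^+=[-0.7589, -1.1993]  P^+=[0.8158 0.1782; 0.1782 0.2230]
step 2: x^-=[-1.2506, -1.1993]  P^-=[1.1793 0.2656; 0.2656 0.2830]  H_jac=[-0.7217 -0.6922]  S=[1.5053]  K=[-0.6876; -0.2575]  nu=[-4.5827]  x^+=[1.9004, -0.0193]  P^+=[0.4677 -0.0009; -0.0009 0.1832]
step 3: x^-=[1.8925, -0.0193]  P^-=[0.6777 0.0702; 0.0702 0.2432]  H_jac=[0.9999 -0.0102]  S=[1.1663]  K=[0.5805; 0.0581]  nu=[0.7474]  x^+=[2.3263, 0.0241]  P^+=[0.2848 0.0309; 0.0309 0.2393]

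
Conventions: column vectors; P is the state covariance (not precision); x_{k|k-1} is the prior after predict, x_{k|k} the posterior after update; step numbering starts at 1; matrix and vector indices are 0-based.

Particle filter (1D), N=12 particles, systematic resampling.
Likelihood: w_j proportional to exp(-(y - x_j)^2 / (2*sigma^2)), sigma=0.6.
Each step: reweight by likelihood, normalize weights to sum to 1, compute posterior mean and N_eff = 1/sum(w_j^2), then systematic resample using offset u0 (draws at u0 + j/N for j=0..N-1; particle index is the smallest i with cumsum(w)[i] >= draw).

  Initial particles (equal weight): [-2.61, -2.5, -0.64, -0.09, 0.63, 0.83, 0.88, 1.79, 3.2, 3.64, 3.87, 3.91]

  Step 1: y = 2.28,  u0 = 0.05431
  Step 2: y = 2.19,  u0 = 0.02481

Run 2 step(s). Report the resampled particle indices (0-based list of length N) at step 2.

resampled_idx = [1, 1, 2, 3, 3, 4, 5, 5, 6, 7, 7, 9]

step 1: w=[0.0000, 0.0000, 0.0000, 0.0003, 0.0175, 0.0415, 0.0506, 0.5514, 0.2375, 0.0590, 0.0230, 0.0192]  mean=2.2157  Neff=2.7072  idx=[5, 7, 7, 7, 7, 7, 7, 7, 8, 8, 8, 10]
step 2: w=[0.0119, 0.1245, 0.1245, 0.1245, 0.1245, 0.1245, 0.1245, 0.1245, 0.0377, 0.0377, 0.0377, 0.0031]  mean=1.9445  Neff=8.8490  idx=[1, 1, 2, 3, 3, 4, 5, 5, 6, 7, 7, 9]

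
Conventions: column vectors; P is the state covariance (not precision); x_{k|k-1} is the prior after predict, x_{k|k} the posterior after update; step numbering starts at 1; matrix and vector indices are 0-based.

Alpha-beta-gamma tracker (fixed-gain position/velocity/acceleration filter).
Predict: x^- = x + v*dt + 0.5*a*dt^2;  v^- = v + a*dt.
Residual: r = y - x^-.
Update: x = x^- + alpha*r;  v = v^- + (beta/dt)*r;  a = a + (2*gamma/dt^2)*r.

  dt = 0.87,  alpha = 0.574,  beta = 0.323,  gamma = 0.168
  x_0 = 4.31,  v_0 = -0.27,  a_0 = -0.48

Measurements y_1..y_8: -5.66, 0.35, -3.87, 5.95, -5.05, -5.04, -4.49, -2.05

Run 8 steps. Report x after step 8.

x_post = -1.4865

step 1: x_pred=3.8934  r=-9.5534  x^+=-1.5902  v^+=-4.2345  a^+=-4.7209
step 2: x_pred=-7.0608  r=7.4108  x^+=-2.8070  v^+=-5.5903  a^+=-1.4311
step 3: x_pred=-8.2122  r=4.3422  x^+=-5.7198  v^+=-5.2233  a^+=0.4964
step 4: x_pred=-10.0761  r=16.0261  x^+=-0.8771  v^+=1.1586  a^+=7.6107
step 5: x_pred=3.0111  r=-8.0611  x^+=-1.6160  v^+=4.7871  a^+=4.0322
step 6: x_pred=4.0748  r=-9.1148  x^+=-1.1571  v^+=4.9111  a^+=-0.0139
step 7: x_pred=3.1103  r=-7.6003  x^+=-1.2523  v^+=2.0773  a^+=-3.3878
step 8: x_pred=-0.7272  r=-1.3228  x^+=-1.4865  v^+=-1.3613  a^+=-3.9751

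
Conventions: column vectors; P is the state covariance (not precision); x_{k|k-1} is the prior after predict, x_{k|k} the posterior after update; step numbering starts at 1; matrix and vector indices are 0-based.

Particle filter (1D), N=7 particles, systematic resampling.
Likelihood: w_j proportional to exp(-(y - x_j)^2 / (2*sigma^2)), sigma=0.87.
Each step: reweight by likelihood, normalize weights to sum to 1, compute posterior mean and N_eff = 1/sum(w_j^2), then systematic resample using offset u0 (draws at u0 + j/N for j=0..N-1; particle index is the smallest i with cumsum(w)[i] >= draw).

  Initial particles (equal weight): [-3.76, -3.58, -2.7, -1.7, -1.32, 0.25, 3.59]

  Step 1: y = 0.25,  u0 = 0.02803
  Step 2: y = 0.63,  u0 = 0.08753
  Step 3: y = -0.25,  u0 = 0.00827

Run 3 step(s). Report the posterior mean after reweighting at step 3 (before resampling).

post_mean = 0.2500

step 1: w=[0.0000, 0.0000, 0.0025, 0.0633, 0.1532, 0.7805, 0.0005]  mean=-0.1199  Neff=1.5708  idx=[3, 4, 5, 5, 5, 5, 5]
step 2: w=[0.0060, 0.0174, 0.1953, 0.1953, 0.1953, 0.1953, 0.1953]  mean=0.2110  Neff=5.2330  idx=[2, 3, 3, 4, 5, 5, 6]
step 3: w=[0.1429, 0.1429, 0.1429, 0.1429, 0.1429, 0.1429, 0.1429]  mean=0.2500  Neff=7.0000  idx=[0, 1, 2, 3, 4, 5, 6]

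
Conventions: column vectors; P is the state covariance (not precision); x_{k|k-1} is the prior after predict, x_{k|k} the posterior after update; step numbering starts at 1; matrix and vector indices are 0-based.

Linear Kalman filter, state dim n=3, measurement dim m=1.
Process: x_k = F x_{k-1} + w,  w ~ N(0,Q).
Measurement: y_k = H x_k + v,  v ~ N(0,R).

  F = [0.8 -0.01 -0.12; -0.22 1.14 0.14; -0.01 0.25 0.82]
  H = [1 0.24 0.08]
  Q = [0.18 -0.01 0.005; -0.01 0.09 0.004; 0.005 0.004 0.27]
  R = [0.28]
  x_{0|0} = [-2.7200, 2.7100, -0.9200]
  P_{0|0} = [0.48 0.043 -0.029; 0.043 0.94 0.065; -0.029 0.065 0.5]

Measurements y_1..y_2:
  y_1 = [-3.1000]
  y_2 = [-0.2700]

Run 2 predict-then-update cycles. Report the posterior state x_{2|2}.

step 1: x^-=[-2.0927, 3.5590, -0.0497]  P^-=[0.4995 -0.0873 -0.0633; -0.0873 1.3456 0.3958; -0.0633 0.3958 0.6919]  S=[0.8246]  K=[0.5742; 0.3242; 0.1055]  nu=[-1.8575]  x^+=[-3.1593, 2.9568, -0.2457]  P^+=[0.2276 -0.2408 -0.1133; -0.2408 1.2590 0.3676; -0.1133 0.3676 0.6827]
step 2: x^-=[-2.5275, 4.0314, 0.5693]  P^-=[0.3621 -0.3625 -0.2038; -0.3625 1.9956 0.8348; -0.2038 0.8348 0.9616]  S=[0.5887]  K=[0.4397; 0.3113; 0.1248]  nu=[1.2444]  x^+=[-1.9804, 4.4188, 0.7246]  P^+=[0.2483 -0.4431 -0.2361; -0.4431 1.9386 0.8119; -0.2361 0.8119 0.9524]

x_post = [-1.9804, 4.4188, 0.7246]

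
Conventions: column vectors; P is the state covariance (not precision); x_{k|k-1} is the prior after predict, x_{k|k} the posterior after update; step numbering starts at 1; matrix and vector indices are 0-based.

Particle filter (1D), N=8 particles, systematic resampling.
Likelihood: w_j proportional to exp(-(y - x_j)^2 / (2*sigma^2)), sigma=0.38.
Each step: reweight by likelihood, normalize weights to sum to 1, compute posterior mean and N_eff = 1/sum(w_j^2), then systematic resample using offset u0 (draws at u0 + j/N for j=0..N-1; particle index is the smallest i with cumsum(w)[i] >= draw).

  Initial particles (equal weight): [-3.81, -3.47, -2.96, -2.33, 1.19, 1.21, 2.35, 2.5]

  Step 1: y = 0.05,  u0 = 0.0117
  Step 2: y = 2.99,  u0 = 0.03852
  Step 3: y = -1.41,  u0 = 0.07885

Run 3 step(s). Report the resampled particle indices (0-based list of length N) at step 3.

step 1: w=[0.0000, 0.0000, 0.0000, 0.0000, 0.5397, 0.4603, 0.0000, 0.0000]  mean=1.1992  Neff=1.9875  idx=[4, 4, 4, 4, 4, 5, 5, 5]
step 2: w=[0.1131, 0.1131, 0.1131, 0.1131, 0.1131, 0.1449, 0.1449, 0.1449]  mean=1.1987  Neff=7.8804  idx=[0, 1, 2, 3, 4, 5, 6, 7]
step 3: w=[0.1410, 0.1410, 0.1410, 0.1410, 0.1410, 0.0983, 0.0983, 0.0983]  mean=1.1959  Neff=7.7862  idx=[0, 1, 2, 3, 4, 4, 6, 7]

resampled_idx = [0, 1, 2, 3, 4, 4, 6, 7]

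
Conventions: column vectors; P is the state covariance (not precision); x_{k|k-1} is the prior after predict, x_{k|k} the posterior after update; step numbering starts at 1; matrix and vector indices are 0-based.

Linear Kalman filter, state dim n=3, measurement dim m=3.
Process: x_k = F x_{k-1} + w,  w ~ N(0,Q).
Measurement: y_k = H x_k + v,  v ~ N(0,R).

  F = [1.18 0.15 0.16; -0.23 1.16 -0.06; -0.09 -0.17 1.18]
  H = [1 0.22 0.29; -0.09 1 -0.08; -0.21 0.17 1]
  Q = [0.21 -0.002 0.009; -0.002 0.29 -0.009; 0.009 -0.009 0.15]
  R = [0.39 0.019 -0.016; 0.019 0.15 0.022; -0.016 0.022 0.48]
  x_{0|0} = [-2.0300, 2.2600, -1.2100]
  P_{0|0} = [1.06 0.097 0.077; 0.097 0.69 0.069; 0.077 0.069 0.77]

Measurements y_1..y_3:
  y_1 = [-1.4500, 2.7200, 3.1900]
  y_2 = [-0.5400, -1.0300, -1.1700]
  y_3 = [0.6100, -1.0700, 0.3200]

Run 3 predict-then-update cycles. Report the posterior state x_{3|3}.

x_post = [0.0986, -0.7253, 0.5322]

step 1: x^-=[-2.2500, 3.1611, -1.6293]  P^-=[1.7879 -0.0437 0.1199; -0.0437 1.2181 -0.1093; 0.1199 -0.1093 1.2096]  S=[2.3750 0.0127 0.0826; 0.0127 1.4174 0.0593; 0.0826 0.0593 1.7193]  K=[0.7706 -0.1503 -0.1848; 0.0755 0.8665 0.0287; 0.1655 -0.1828 0.6765]  nu=[0.5771, -0.7739, 3.8094]  x^+=[-2.3931, 2.6433, 1.1846]  P^+=[0.3099 0.0126 -0.0414; 0.0126 0.1341 0.0115; -0.0414 0.0115 0.3074]
step 2: x^-=[-2.2378, 3.5455, 1.1639]  P^-=[0.6418 -0.0424 -0.0274; -0.0424 0.4785 -0.0248; -0.0274 -0.0248 0.5890]  S=[1.0668 0.0074 0.0003; 0.0074 0.6486 0.0555; 0.0003 0.0555 1.1172]  K=[0.5865 -0.1454 -0.1445; 0.0470 0.7442 0.0216; 0.1303 -0.1544 0.5362]  nu=[0.5802, -4.6838, -3.4066]  x^+=[-0.7241, 0.0134, 0.1361]  P^+=[0.2368 0.0048 -0.0330; 0.0048 0.1140 0.0076; -0.0330 0.0076 0.2437]
step 3: x^-=[-0.8307, 0.1739, 0.2234]  P^-=[0.5381 -0.0374 -0.0185; -0.0374 0.4523 -0.0248; -0.0185 -0.0248 0.4986]  S=[0.9616 0.0170 0.0038; 0.0170 0.6203 0.0545; 0.0038 0.0545 1.0174]  K=[0.5485 -0.1397 -0.1301; 0.0440 0.7349 0.0194; 0.1261 -0.1488 0.4972]  nu=[1.3376, -1.3008, -0.1074]  x^+=[0.0986, -0.7253, 0.5322]  P^+=[0.2207 0.0042 -0.0286; 0.0042 0.1124 0.0065; -0.0286 0.0065 0.2262]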